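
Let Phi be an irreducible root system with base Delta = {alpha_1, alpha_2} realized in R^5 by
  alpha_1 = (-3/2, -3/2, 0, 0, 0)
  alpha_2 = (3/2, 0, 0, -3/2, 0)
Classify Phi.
A_2

Compute the Cartan integers a_ij = 2(alpha_i, alpha_j)/(alpha_j, alpha_j); the resulting 2x2 Cartan matrix is
[[2, -1], [-1, 2]].
All simple roots have the same length, so the diagram is simply laced. The associated Dynkin diagram is a chain of 2 nodes with single edges (A_2), so the type is A_2 (the algebra sl(3)).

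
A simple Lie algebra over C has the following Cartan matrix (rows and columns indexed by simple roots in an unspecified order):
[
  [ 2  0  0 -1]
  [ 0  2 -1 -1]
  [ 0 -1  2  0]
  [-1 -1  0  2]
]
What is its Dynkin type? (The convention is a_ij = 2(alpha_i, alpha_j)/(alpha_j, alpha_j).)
The matrix has rank 4 with 2's on the diagonal. Reading the off-diagonal entries as Dynkin edges (a single edge where a_ij = a_ji = -1; a double or triple edge where a_ij * a_ji = 2 or 3), the diagram is a chain of 4 nodes with single edges (A_4). One simple-root ordering that puts it in standard form is (alpha_1, alpha_4, alpha_2, alpha_3). So the algebra is type A_4, i.e. sl(5).

type A_4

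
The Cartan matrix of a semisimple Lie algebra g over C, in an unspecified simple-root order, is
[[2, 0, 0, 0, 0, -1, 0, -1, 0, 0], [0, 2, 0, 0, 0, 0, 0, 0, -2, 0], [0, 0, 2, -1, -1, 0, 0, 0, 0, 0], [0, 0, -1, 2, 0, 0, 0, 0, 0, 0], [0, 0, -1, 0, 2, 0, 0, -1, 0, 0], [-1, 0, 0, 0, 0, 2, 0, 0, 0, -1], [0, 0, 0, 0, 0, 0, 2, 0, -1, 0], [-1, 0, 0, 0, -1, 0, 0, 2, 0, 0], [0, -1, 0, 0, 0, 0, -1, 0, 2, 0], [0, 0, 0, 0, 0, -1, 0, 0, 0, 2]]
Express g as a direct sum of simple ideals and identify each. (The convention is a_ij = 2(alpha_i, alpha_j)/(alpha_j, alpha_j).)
The diagram associated to this matrix has two connected components: the simple roots {alpha_1, alpha_3, alpha_4, alpha_5, alpha_6, alpha_8, alpha_10} form a chain of 7 nodes with single edges (A_7), and {alpha_2, alpha_7, alpha_9} form a chain of 3 nodes with a double edge at one end; the terminal node there is the unique long simple root (C_3). A semisimple Lie algebra decomposes uniquely as the direct sum of simple ideals, one per connected component of its Dynkin diagram, so g ≅ A_7 ⊕ C_3 (dimension 63 + 21 = 84).

A_7 (sl(8)) ⊕ C_3 (sp(6))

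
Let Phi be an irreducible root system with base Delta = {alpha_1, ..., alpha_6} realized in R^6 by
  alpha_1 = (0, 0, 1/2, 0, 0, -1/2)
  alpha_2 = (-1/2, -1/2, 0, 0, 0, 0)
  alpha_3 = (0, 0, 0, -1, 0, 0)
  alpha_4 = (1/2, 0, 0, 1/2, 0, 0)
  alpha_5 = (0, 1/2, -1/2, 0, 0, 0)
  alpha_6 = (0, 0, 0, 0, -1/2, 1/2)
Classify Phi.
C_6

Compute the Cartan integers a_ij = 2(alpha_i, alpha_j)/(alpha_j, alpha_j); the resulting 6x6 Cartan matrix is
[[2, 0, 0, 0, -1, -1], [0, 2, 0, -1, -1, 0], [0, 0, 2, -2, 0, 0], [0, -1, -1, 2, 0, 0], [-1, -1, 0, 0, 2, 0], [-1, 0, 0, 0, 0, 2]].
The roots have two lengths (squared-length ratio 2:1); the short ones are alpha_{1,2,4,5,6}. The associated Dynkin diagram is a chain of 6 nodes with a double edge at one end; the terminal node there is the unique long simple root (C_6), so the type is C_6 (the algebra sp(12)).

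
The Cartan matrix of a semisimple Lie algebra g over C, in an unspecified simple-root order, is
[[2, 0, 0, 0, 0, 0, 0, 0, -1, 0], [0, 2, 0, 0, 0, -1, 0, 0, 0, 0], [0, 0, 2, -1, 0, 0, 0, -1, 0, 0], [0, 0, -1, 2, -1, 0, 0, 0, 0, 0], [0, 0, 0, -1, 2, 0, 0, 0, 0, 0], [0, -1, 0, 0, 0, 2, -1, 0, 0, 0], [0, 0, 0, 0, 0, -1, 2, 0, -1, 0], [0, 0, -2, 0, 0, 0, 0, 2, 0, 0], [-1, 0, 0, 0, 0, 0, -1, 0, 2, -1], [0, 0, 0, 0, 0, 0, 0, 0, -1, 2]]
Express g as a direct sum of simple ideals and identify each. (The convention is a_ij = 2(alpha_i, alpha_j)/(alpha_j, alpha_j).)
C_4 (sp(8)) + D_6 (so(12))

The diagram associated to this matrix has two connected components: the simple roots {alpha_3, alpha_4, alpha_5, alpha_8} form a chain of 4 nodes with a double edge at one end; the terminal node there is the unique long simple root (C_4), and {alpha_1, alpha_2, alpha_6, alpha_7, alpha_9, alpha_10} form a chain of 4 nodes with a fork of two nodes at one end (D_6). A semisimple Lie algebra decomposes uniquely as the direct sum of simple ideals, one per connected component of its Dynkin diagram, so g ≅ C_4 ⊕ D_6 (dimension 36 + 66 = 102).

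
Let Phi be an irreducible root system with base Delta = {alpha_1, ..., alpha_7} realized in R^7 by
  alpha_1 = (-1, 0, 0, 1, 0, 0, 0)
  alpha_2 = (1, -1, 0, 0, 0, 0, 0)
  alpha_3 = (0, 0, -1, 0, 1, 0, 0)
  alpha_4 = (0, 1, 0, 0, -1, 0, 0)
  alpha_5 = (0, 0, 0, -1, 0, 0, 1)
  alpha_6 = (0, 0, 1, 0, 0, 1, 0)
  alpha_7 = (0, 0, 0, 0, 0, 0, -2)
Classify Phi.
type C_7

Compute the Cartan integers a_ij = 2(alpha_i, alpha_j)/(alpha_j, alpha_j); the resulting 7x7 Cartan matrix is
[[2, -1, 0, 0, -1, 0, 0], [-1, 2, 0, -1, 0, 0, 0], [0, 0, 2, -1, 0, -1, 0], [0, -1, -1, 2, 0, 0, 0], [-1, 0, 0, 0, 2, 0, -1], [0, 0, -1, 0, 0, 2, 0], [0, 0, 0, 0, -2, 0, 2]].
The roots have two lengths (squared-length ratio 2:1); the short ones are alpha_{1,2,3,4,5,6}. The associated Dynkin diagram is a chain of 7 nodes with a double edge at one end; the terminal node there is the unique long simple root (C_7), so the type is C_7 (the algebra sp(14)).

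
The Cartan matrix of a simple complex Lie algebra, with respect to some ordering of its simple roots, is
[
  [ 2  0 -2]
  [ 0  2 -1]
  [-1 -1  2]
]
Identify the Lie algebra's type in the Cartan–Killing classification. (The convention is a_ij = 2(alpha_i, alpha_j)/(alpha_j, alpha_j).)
The matrix has rank 3 with 2's on the diagonal. Reading the off-diagonal entries as Dynkin edges (a single edge where a_ij = a_ji = -1; a double or triple edge where a_ij * a_ji = 2 or 3), the diagram is a chain of 3 nodes with a double edge at one end; the terminal node there is the unique long simple root (C_3). One simple-root ordering that puts it in standard form is (alpha_2, alpha_3, alpha_1). So the algebra is type C_3, i.e. sp(6).

type C_3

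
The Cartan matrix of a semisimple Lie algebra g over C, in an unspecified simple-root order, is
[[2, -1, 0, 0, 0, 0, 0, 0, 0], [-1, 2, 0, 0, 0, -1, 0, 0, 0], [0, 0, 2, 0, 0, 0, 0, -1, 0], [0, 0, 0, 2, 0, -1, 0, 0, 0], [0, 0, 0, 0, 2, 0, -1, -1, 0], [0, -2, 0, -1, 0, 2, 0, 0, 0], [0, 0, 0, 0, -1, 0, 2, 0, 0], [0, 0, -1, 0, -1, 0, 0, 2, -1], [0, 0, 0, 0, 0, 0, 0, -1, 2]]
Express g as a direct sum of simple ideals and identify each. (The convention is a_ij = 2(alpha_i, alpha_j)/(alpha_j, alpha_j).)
The diagram associated to this matrix has two connected components: the simple roots {alpha_3, alpha_5, alpha_7, alpha_8, alpha_9} form a chain of 3 nodes with a fork of two nodes at one end (D_5), and {alpha_1, alpha_2, alpha_4, alpha_6} form a chain of 4 nodes with a double edge between the middle two (F_4). A semisimple Lie algebra decomposes uniquely as the direct sum of simple ideals, one per connected component of its Dynkin diagram, so g ≅ D_5 ⊕ F_4 (dimension 45 + 52 = 97).

D_5 + F_4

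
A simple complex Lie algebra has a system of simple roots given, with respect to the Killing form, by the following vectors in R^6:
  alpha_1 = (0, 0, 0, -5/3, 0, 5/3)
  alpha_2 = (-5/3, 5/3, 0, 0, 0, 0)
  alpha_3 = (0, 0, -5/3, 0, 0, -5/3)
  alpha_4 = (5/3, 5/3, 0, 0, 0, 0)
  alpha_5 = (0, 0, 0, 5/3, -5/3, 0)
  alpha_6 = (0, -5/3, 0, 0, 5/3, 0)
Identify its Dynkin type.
Compute the Cartan integers a_ij = 2(alpha_i, alpha_j)/(alpha_j, alpha_j); the resulting 6x6 Cartan matrix is
[[2, 0, -1, 0, -1, 0], [0, 2, 0, 0, 0, -1], [-1, 0, 2, 0, 0, 0], [0, 0, 0, 2, 0, -1], [-1, 0, 0, 0, 2, -1], [0, -1, 0, -1, -1, 2]].
All simple roots have the same length, so the diagram is simply laced. The associated Dynkin diagram is a chain of 4 nodes with a fork of two nodes at one end (D_6), so the type is D_6 (the algebra so(12)).

D_6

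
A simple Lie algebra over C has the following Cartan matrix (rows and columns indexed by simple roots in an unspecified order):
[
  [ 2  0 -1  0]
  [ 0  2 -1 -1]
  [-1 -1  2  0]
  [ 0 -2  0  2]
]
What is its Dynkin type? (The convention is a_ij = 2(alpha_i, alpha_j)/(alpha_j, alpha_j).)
C_4 (sp(8))

The matrix has rank 4 with 2's on the diagonal. Reading the off-diagonal entries as Dynkin edges (a single edge where a_ij = a_ji = -1; a double or triple edge where a_ij * a_ji = 2 or 3), the diagram is a chain of 4 nodes with a double edge at one end; the terminal node there is the unique long simple root (C_4). One simple-root ordering that puts it in standard form is (alpha_1, alpha_3, alpha_2, alpha_4). So the algebra is type C_4, i.e. sp(8).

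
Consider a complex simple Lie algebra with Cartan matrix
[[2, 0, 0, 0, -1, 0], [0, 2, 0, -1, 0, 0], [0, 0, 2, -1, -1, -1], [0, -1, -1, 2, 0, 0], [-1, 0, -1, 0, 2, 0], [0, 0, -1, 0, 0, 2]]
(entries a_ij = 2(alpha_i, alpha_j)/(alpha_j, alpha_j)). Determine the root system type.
The matrix has rank 6 with 2's on the diagonal. Reading the off-diagonal entries as Dynkin edges (a single edge where a_ij = a_ji = -1; a double or triple edge where a_ij * a_ji = 2 or 3), the diagram is a chain of 5 nodes with one extra node attached to the third node from one end (E_6). One simple-root ordering that puts it in standard form is (alpha_1, alpha_6, alpha_5, alpha_3, alpha_4, alpha_2). So the algebra is type E_6.

E_6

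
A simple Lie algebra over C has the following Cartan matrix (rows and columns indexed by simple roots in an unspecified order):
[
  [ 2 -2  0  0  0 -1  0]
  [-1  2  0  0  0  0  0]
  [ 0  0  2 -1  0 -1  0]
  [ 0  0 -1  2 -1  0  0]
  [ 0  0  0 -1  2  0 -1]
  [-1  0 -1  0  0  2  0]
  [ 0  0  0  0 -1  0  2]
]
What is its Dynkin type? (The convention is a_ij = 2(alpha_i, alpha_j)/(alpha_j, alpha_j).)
The matrix has rank 7 with 2's on the diagonal. Reading the off-diagonal entries as Dynkin edges (a single edge where a_ij = a_ji = -1; a double or triple edge where a_ij * a_ji = 2 or 3), the diagram is a chain of 7 nodes with a double edge at one end; the terminal node there is the unique short simple root (B_7). One simple-root ordering that puts it in standard form is (alpha_7, alpha_5, alpha_4, alpha_3, alpha_6, alpha_1, alpha_2). So the algebra is type B_7, i.e. so(15).

B_7 (so(15))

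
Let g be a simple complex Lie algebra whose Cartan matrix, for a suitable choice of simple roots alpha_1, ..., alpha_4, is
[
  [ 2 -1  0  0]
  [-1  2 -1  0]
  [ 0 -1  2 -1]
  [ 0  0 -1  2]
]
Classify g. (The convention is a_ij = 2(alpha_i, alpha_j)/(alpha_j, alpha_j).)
A_4 (sl(5))

The matrix has rank 4 with 2's on the diagonal. Reading the off-diagonal entries as Dynkin edges (a single edge where a_ij = a_ji = -1; a double or triple edge where a_ij * a_ji = 2 or 3), the diagram is a chain of 4 nodes with single edges (A_4). One simple-root ordering that puts it in standard form is (alpha_4, alpha_3, alpha_2, alpha_1). So the algebra is type A_4, i.e. sl(5).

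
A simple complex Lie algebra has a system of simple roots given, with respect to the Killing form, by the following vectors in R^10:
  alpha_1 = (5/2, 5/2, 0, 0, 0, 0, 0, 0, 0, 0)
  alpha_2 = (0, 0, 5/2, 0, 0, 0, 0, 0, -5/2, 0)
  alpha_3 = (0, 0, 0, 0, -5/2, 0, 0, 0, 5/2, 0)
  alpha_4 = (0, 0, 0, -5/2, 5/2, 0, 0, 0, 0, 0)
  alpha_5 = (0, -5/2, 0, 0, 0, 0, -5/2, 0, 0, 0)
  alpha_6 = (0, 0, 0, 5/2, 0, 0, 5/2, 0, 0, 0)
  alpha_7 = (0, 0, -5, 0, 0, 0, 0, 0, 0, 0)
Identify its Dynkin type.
C_7 (sp(14))

Compute the Cartan integers a_ij = 2(alpha_i, alpha_j)/(alpha_j, alpha_j); the resulting 7x7 Cartan matrix is
[[2, 0, 0, 0, -1, 0, 0], [0, 2, -1, 0, 0, 0, -1], [0, -1, 2, -1, 0, 0, 0], [0, 0, -1, 2, 0, -1, 0], [-1, 0, 0, 0, 2, -1, 0], [0, 0, 0, -1, -1, 2, 0], [0, -2, 0, 0, 0, 0, 2]].
The roots have two lengths (squared-length ratio 2:1); the short ones are alpha_{1,2,3,4,5,6}. The associated Dynkin diagram is a chain of 7 nodes with a double edge at one end; the terminal node there is the unique long simple root (C_7), so the type is C_7 (the algebra sp(14)).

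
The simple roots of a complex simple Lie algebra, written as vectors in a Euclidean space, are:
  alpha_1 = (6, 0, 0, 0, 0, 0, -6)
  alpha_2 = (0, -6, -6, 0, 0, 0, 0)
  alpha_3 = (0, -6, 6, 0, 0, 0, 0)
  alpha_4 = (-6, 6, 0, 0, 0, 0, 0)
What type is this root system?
Compute the Cartan integers a_ij = 2(alpha_i, alpha_j)/(alpha_j, alpha_j); the resulting 4x4 Cartan matrix is
[[2, 0, 0, -1], [0, 2, 0, -1], [0, 0, 2, -1], [-1, -1, -1, 2]].
All simple roots have the same length, so the diagram is simply laced. The associated Dynkin diagram is a chain of 2 nodes with a fork of two nodes at one end (D_4), so the type is D_4 (the algebra so(8)).

D_4 (so(8))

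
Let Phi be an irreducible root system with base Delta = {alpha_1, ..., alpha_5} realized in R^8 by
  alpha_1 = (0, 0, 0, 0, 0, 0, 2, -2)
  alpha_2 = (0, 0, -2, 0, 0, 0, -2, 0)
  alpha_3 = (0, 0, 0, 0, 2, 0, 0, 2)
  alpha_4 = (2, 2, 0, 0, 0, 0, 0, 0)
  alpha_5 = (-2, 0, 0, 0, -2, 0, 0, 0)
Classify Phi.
Compute the Cartan integers a_ij = 2(alpha_i, alpha_j)/(alpha_j, alpha_j); the resulting 5x5 Cartan matrix is
[[2, -1, -1, 0, 0], [-1, 2, 0, 0, 0], [-1, 0, 2, 0, -1], [0, 0, 0, 2, -1], [0, 0, -1, -1, 2]].
All simple roots have the same length, so the diagram is simply laced. The associated Dynkin diagram is a chain of 5 nodes with single edges (A_5), so the type is A_5 (the algebra sl(6)).

A_5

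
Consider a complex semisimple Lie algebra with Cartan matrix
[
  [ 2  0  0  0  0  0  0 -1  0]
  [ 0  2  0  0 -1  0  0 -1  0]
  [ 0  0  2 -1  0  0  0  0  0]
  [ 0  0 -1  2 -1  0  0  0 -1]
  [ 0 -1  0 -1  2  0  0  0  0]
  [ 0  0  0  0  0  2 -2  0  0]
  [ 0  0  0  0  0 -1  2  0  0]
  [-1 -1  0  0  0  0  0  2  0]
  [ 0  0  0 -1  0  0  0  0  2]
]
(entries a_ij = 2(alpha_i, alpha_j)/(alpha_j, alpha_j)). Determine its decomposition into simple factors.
The diagram associated to this matrix has two connected components: the simple roots {alpha_6, alpha_7} form a chain of 2 nodes with a double edge at one end; the terminal node there is the unique short simple root (B_2), and {alpha_1, alpha_2, alpha_3, alpha_4, alpha_5, alpha_8, alpha_9} form a chain of 5 nodes with a fork of two nodes at one end (D_7). A semisimple Lie algebra decomposes uniquely as the direct sum of simple ideals, one per connected component of its Dynkin diagram, so g ≅ B_2 ⊕ D_7 (dimension 10 + 91 = 101).

type B_2 + type D_7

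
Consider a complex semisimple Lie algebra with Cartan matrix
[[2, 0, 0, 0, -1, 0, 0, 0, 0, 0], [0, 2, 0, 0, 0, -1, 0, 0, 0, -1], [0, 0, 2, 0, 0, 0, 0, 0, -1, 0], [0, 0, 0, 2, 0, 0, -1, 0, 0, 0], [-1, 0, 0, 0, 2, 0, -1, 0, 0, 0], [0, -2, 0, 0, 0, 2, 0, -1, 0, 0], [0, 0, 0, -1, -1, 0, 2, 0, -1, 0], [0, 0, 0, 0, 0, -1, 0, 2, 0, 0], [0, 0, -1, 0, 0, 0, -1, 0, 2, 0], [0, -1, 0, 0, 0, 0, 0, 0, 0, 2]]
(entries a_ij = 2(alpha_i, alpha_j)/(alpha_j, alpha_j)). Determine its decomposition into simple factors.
E_6 ⊕ F_4

The diagram associated to this matrix has two connected components: the simple roots {alpha_1, alpha_3, alpha_4, alpha_5, alpha_7, alpha_9} form a chain of 5 nodes with one extra node attached to the third node from one end (E_6), and {alpha_2, alpha_6, alpha_8, alpha_10} form a chain of 4 nodes with a double edge between the middle two (F_4). A semisimple Lie algebra decomposes uniquely as the direct sum of simple ideals, one per connected component of its Dynkin diagram, so g ≅ E_6 ⊕ F_4 (dimension 78 + 52 = 130).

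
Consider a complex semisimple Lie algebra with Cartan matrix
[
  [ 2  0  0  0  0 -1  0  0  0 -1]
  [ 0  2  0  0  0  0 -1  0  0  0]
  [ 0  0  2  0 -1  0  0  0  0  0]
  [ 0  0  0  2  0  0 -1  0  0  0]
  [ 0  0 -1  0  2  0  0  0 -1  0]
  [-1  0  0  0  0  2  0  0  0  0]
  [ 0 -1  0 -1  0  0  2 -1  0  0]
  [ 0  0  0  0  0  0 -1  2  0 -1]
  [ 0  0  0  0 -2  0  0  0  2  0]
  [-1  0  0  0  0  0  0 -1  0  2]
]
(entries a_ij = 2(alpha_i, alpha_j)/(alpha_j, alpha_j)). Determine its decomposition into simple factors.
C_3 ⊕ D_7

The diagram associated to this matrix has two connected components: the simple roots {alpha_3, alpha_5, alpha_9} form a chain of 3 nodes with a double edge at one end; the terminal node there is the unique long simple root (C_3), and {alpha_1, alpha_2, alpha_4, alpha_6, alpha_7, alpha_8, alpha_10} form a chain of 5 nodes with a fork of two nodes at one end (D_7). A semisimple Lie algebra decomposes uniquely as the direct sum of simple ideals, one per connected component of its Dynkin diagram, so g ≅ C_3 ⊕ D_7 (dimension 21 + 91 = 112).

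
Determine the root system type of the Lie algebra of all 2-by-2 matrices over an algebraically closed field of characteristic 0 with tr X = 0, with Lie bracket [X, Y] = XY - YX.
type A_1

This is sl(2), which has dimension 2^2 - 1 = 3 and rank 2 - 1 = 1 (a Cartan subalgebra is the diagonal traceless matrices). In the classification of classical Lie algebras, the special linear algebra sl(n+1) has type A_n; here n = 1, so the Dynkin diagram is a chain of 1 nodes with single edges (A_1). Hence the type is A_1.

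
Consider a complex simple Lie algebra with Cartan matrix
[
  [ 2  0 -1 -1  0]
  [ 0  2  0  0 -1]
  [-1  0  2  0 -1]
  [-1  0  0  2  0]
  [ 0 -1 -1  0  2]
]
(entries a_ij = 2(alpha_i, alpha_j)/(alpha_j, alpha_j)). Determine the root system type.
The matrix has rank 5 with 2's on the diagonal. Reading the off-diagonal entries as Dynkin edges (a single edge where a_ij = a_ji = -1; a double or triple edge where a_ij * a_ji = 2 or 3), the diagram is a chain of 5 nodes with single edges (A_5). One simple-root ordering that puts it in standard form is (alpha_2, alpha_5, alpha_3, alpha_1, alpha_4). So the algebra is type A_5, i.e. sl(6).

A_5 (sl(6))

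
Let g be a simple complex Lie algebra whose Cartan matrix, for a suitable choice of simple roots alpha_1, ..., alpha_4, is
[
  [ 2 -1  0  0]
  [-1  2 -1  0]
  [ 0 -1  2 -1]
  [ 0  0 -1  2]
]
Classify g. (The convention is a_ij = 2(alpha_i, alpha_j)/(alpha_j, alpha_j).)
The matrix has rank 4 with 2's on the diagonal. Reading the off-diagonal entries as Dynkin edges (a single edge where a_ij = a_ji = -1; a double or triple edge where a_ij * a_ji = 2 or 3), the diagram is a chain of 4 nodes with single edges (A_4). One simple-root ordering that puts it in standard form is (alpha_4, alpha_3, alpha_2, alpha_1). So the algebra is type A_4, i.e. sl(5).

A_4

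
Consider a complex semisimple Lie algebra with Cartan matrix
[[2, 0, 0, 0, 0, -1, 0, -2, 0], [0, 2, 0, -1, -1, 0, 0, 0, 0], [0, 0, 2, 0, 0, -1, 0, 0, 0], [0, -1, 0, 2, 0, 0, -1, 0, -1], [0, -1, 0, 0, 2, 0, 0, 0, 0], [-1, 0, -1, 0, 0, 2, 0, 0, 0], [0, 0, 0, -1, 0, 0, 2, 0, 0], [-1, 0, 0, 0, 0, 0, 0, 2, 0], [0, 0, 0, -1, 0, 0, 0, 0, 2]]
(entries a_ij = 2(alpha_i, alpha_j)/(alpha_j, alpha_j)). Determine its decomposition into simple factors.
The diagram associated to this matrix has two connected components: the simple roots {alpha_1, alpha_3, alpha_6, alpha_8} form a chain of 4 nodes with a double edge at one end; the terminal node there is the unique short simple root (B_4), and {alpha_2, alpha_4, alpha_5, alpha_7, alpha_9} form a chain of 3 nodes with a fork of two nodes at one end (D_5). A semisimple Lie algebra decomposes uniquely as the direct sum of simple ideals, one per connected component of its Dynkin diagram, so g ≅ B_4 ⊕ D_5 (dimension 36 + 45 = 81).

B_4 ⊕ D_5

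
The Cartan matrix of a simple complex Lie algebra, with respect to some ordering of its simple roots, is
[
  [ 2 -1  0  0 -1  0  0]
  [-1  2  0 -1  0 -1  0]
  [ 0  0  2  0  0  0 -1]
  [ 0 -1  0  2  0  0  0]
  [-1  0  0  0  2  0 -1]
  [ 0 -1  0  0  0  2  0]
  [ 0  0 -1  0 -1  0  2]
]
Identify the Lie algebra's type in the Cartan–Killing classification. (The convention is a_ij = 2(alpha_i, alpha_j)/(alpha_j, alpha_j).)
The matrix has rank 7 with 2's on the diagonal. Reading the off-diagonal entries as Dynkin edges (a single edge where a_ij = a_ji = -1; a double or triple edge where a_ij * a_ji = 2 or 3), the diagram is a chain of 5 nodes with a fork of two nodes at one end (D_7). One simple-root ordering that puts it in standard form is (alpha_3, alpha_7, alpha_5, alpha_1, alpha_2, alpha_6, alpha_4). So the algebra is type D_7, i.e. so(14).

D7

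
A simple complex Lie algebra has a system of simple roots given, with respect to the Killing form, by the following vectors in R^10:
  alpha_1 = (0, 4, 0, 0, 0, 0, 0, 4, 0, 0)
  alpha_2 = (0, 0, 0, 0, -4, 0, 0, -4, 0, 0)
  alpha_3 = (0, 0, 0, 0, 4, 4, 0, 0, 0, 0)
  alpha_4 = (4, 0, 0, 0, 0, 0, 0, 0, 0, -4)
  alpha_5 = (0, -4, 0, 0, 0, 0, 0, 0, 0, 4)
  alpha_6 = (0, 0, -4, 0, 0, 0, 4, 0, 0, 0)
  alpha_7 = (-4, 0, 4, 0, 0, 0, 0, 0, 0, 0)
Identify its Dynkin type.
Compute the Cartan integers a_ij = 2(alpha_i, alpha_j)/(alpha_j, alpha_j); the resulting 7x7 Cartan matrix is
[[2, -1, 0, 0, -1, 0, 0], [-1, 2, -1, 0, 0, 0, 0], [0, -1, 2, 0, 0, 0, 0], [0, 0, 0, 2, -1, 0, -1], [-1, 0, 0, -1, 2, 0, 0], [0, 0, 0, 0, 0, 2, -1], [0, 0, 0, -1, 0, -1, 2]].
All simple roots have the same length, so the diagram is simply laced. The associated Dynkin diagram is a chain of 7 nodes with single edges (A_7), so the type is A_7 (the algebra sl(8)).

A_7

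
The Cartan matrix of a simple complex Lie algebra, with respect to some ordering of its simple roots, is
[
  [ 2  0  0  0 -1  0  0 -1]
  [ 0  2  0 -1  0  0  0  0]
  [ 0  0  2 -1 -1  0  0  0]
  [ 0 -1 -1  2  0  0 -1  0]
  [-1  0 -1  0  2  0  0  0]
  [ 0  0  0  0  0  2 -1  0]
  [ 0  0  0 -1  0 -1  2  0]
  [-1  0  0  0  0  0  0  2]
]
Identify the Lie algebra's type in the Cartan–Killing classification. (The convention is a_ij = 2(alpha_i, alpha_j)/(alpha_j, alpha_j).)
The matrix has rank 8 with 2's on the diagonal. Reading the off-diagonal entries as Dynkin edges (a single edge where a_ij = a_ji = -1; a double or triple edge where a_ij * a_ji = 2 or 3), the diagram is a chain of 7 nodes with one extra node attached to the third node from one end (E_8). One simple-root ordering that puts it in standard form is (alpha_6, alpha_2, alpha_7, alpha_4, alpha_3, alpha_5, alpha_1, alpha_8). So the algebra is type E_8.

E8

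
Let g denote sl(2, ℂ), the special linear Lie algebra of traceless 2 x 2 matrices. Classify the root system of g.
This is sl(2), which has dimension 2^2 - 1 = 3 and rank 2 - 1 = 1 (a Cartan subalgebra is the diagonal traceless matrices). In the classification of classical Lie algebras, the special linear algebra sl(n+1) has type A_n; here n = 1, so the Dynkin diagram is a chain of 1 nodes with single edges (A_1). Hence the type is A_1.

A1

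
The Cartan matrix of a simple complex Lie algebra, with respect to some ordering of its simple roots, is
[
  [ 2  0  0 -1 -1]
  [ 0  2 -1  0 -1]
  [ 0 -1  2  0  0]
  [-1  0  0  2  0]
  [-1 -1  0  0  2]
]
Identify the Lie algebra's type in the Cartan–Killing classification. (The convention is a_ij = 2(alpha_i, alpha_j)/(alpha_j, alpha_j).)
The matrix has rank 5 with 2's on the diagonal. Reading the off-diagonal entries as Dynkin edges (a single edge where a_ij = a_ji = -1; a double or triple edge where a_ij * a_ji = 2 or 3), the diagram is a chain of 5 nodes with single edges (A_5). One simple-root ordering that puts it in standard form is (alpha_3, alpha_2, alpha_5, alpha_1, alpha_4). So the algebra is type A_5, i.e. sl(6).

type A_5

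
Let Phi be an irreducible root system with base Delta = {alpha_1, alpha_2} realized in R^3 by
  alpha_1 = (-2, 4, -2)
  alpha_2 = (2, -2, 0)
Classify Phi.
G_2

Compute the Cartan integers a_ij = 2(alpha_i, alpha_j)/(alpha_j, alpha_j); the resulting 2x2 Cartan matrix is
[[2, -3], [-1, 2]].
The roots have two lengths (squared-length ratio 3:1); the short ones are alpha_{2}. The associated Dynkin diagram is two nodes joined by a triple edge (G_2), so the type is G_2.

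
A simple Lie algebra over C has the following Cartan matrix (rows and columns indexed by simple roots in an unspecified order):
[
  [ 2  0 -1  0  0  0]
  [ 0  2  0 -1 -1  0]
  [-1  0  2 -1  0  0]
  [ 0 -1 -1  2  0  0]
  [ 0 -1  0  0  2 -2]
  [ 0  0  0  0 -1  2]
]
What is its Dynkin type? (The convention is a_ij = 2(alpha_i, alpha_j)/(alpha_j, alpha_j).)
The matrix has rank 6 with 2's on the diagonal. Reading the off-diagonal entries as Dynkin edges (a single edge where a_ij = a_ji = -1; a double or triple edge where a_ij * a_ji = 2 or 3), the diagram is a chain of 6 nodes with a double edge at one end; the terminal node there is the unique short simple root (B_6). One simple-root ordering that puts it in standard form is (alpha_1, alpha_3, alpha_4, alpha_2, alpha_5, alpha_6). So the algebra is type B_6, i.e. so(13).

B_6 (so(13))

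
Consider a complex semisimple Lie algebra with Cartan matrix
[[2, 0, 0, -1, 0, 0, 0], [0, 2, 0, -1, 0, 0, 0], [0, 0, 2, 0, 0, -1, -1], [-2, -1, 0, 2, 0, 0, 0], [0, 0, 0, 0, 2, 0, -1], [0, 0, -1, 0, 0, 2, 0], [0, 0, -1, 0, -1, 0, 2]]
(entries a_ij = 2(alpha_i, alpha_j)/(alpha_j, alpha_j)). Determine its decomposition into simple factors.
A_4 ⊕ B_3

The diagram associated to this matrix has two connected components: the simple roots {alpha_3, alpha_5, alpha_6, alpha_7} form a chain of 4 nodes with single edges (A_4), and {alpha_1, alpha_2, alpha_4} form a chain of 3 nodes with a double edge at one end; the terminal node there is the unique short simple root (B_3). A semisimple Lie algebra decomposes uniquely as the direct sum of simple ideals, one per connected component of its Dynkin diagram, so g ≅ A_4 ⊕ B_3 (dimension 24 + 21 = 45).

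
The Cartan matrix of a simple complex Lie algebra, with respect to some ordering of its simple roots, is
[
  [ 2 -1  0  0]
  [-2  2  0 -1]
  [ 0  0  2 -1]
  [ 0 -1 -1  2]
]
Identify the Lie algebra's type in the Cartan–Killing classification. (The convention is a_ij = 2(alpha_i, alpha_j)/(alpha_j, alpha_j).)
type B_4

The matrix has rank 4 with 2's on the diagonal. Reading the off-diagonal entries as Dynkin edges (a single edge where a_ij = a_ji = -1; a double or triple edge where a_ij * a_ji = 2 or 3), the diagram is a chain of 4 nodes with a double edge at one end; the terminal node there is the unique short simple root (B_4). One simple-root ordering that puts it in standard form is (alpha_3, alpha_4, alpha_2, alpha_1). So the algebra is type B_4, i.e. so(9).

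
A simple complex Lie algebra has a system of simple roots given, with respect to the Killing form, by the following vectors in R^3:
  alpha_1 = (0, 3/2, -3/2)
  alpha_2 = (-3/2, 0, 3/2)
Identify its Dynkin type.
A_2 (sl(3))

Compute the Cartan integers a_ij = 2(alpha_i, alpha_j)/(alpha_j, alpha_j); the resulting 2x2 Cartan matrix is
[[2, -1], [-1, 2]].
All simple roots have the same length, so the diagram is simply laced. The associated Dynkin diagram is a chain of 2 nodes with single edges (A_2), so the type is A_2 (the algebra sl(3)).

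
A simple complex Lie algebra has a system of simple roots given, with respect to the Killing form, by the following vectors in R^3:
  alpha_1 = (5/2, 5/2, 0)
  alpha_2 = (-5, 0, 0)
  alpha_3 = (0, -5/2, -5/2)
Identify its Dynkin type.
C_3

Compute the Cartan integers a_ij = 2(alpha_i, alpha_j)/(alpha_j, alpha_j); the resulting 3x3 Cartan matrix is
[[2, -1, -1], [-2, 2, 0], [-1, 0, 2]].
The roots have two lengths (squared-length ratio 2:1); the short ones are alpha_{1,3}. The associated Dynkin diagram is a chain of 3 nodes with a double edge at one end; the terminal node there is the unique long simple root (C_3), so the type is C_3 (the algebra sp(6)).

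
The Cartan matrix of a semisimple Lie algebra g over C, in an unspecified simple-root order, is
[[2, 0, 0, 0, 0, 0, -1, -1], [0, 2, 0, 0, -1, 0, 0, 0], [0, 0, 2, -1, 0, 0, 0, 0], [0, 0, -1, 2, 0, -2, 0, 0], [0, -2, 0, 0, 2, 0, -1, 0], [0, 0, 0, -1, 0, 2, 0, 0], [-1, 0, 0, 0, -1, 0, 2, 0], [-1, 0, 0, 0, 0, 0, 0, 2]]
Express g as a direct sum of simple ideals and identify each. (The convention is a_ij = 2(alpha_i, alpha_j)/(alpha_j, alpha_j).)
B_3 (so(7)) + B_5 (so(11))

The diagram associated to this matrix has two connected components: the simple roots {alpha_3, alpha_4, alpha_6} form a chain of 3 nodes with a double edge at one end; the terminal node there is the unique short simple root (B_3), and {alpha_1, alpha_2, alpha_5, alpha_7, alpha_8} form a chain of 5 nodes with a double edge at one end; the terminal node there is the unique short simple root (B_5). A semisimple Lie algebra decomposes uniquely as the direct sum of simple ideals, one per connected component of its Dynkin diagram, so g ≅ B_3 ⊕ B_5 (dimension 21 + 55 = 76).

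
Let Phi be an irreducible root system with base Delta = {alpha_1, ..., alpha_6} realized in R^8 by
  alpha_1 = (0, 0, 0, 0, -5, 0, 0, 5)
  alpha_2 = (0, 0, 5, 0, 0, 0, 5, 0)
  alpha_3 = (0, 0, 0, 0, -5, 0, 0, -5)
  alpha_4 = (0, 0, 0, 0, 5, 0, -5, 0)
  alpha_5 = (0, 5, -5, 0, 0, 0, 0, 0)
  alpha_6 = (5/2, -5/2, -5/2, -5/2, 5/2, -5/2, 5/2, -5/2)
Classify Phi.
E_6

Compute the Cartan integers a_ij = 2(alpha_i, alpha_j)/(alpha_j, alpha_j); the resulting 6x6 Cartan matrix is
[[2, 0, 0, -1, 0, -1], [0, 2, 0, -1, -1, 0], [0, 0, 2, -1, 0, 0], [-1, -1, -1, 2, 0, 0], [0, -1, 0, 0, 2, 0], [-1, 0, 0, 0, 0, 2]].
All simple roots have the same length, so the diagram is simply laced. The associated Dynkin diagram is a chain of 5 nodes with one extra node attached to the third node from one end (E_6), so the type is E_6.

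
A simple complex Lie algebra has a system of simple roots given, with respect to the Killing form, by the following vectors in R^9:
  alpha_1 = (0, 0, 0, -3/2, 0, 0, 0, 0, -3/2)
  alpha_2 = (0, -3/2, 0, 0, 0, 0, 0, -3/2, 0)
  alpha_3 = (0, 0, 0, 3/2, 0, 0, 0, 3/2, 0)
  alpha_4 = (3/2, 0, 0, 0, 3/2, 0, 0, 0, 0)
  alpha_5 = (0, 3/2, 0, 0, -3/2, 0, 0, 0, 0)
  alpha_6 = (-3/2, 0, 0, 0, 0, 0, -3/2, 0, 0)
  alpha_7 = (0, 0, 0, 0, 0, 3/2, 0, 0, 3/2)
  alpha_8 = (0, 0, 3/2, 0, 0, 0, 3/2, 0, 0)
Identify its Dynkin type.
A8

Compute the Cartan integers a_ij = 2(alpha_i, alpha_j)/(alpha_j, alpha_j); the resulting 8x8 Cartan matrix is
[[2, 0, -1, 0, 0, 0, -1, 0], [0, 2, -1, 0, -1, 0, 0, 0], [-1, -1, 2, 0, 0, 0, 0, 0], [0, 0, 0, 2, -1, -1, 0, 0], [0, -1, 0, -1, 2, 0, 0, 0], [0, 0, 0, -1, 0, 2, 0, -1], [-1, 0, 0, 0, 0, 0, 2, 0], [0, 0, 0, 0, 0, -1, 0, 2]].
All simple roots have the same length, so the diagram is simply laced. The associated Dynkin diagram is a chain of 8 nodes with single edges (A_8), so the type is A_8 (the algebra sl(9)).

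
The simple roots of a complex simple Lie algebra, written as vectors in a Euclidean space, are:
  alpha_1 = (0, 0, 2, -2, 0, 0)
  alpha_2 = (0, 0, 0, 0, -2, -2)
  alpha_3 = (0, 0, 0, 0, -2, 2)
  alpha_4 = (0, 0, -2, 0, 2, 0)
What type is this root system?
type D_4

Compute the Cartan integers a_ij = 2(alpha_i, alpha_j)/(alpha_j, alpha_j); the resulting 4x4 Cartan matrix is
[[2, 0, 0, -1], [0, 2, 0, -1], [0, 0, 2, -1], [-1, -1, -1, 2]].
All simple roots have the same length, so the diagram is simply laced. The associated Dynkin diagram is a chain of 2 nodes with a fork of two nodes at one end (D_4), so the type is D_4 (the algebra so(8)).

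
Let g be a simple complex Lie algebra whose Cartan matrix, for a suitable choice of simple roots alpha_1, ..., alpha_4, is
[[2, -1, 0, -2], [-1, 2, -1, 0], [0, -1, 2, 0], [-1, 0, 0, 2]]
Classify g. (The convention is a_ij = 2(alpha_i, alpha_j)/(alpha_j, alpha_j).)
B4

The matrix has rank 4 with 2's on the diagonal. Reading the off-diagonal entries as Dynkin edges (a single edge where a_ij = a_ji = -1; a double or triple edge where a_ij * a_ji = 2 or 3), the diagram is a chain of 4 nodes with a double edge at one end; the terminal node there is the unique short simple root (B_4). One simple-root ordering that puts it in standard form is (alpha_3, alpha_2, alpha_1, alpha_4). So the algebra is type B_4, i.e. so(9).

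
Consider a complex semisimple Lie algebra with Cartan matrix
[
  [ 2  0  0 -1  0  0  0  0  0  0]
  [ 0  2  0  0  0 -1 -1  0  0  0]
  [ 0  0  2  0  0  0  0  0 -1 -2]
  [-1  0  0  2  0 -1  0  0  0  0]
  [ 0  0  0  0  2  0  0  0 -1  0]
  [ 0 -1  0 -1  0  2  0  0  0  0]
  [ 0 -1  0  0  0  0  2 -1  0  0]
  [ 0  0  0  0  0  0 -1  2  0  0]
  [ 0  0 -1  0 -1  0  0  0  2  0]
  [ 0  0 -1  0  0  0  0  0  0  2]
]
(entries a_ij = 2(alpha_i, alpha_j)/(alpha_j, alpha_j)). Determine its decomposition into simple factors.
The diagram associated to this matrix has two connected components: the simple roots {alpha_1, alpha_2, alpha_4, alpha_6, alpha_7, alpha_8} form a chain of 6 nodes with single edges (A_6), and {alpha_3, alpha_5, alpha_9, alpha_10} form a chain of 4 nodes with a double edge at one end; the terminal node there is the unique short simple root (B_4). A semisimple Lie algebra decomposes uniquely as the direct sum of simple ideals, one per connected component of its Dynkin diagram, so g ≅ A_6 ⊕ B_4 (dimension 48 + 36 = 84).

A_6 (sl(7)) ⊕ B_4 (so(9))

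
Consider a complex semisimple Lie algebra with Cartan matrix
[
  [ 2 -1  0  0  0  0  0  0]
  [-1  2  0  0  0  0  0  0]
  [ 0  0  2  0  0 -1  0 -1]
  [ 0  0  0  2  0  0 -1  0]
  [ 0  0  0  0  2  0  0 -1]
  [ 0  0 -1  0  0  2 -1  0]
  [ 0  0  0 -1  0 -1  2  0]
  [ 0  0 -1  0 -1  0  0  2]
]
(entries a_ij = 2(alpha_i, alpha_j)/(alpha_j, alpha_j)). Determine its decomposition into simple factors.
type A_2 ⊕ type A_6

The diagram associated to this matrix has two connected components: the simple roots {alpha_1, alpha_2} form a chain of 2 nodes with single edges (A_2), and {alpha_3, alpha_4, alpha_5, alpha_6, alpha_7, alpha_8} form a chain of 6 nodes with single edges (A_6). A semisimple Lie algebra decomposes uniquely as the direct sum of simple ideals, one per connected component of its Dynkin diagram, so g ≅ A_2 ⊕ A_6 (dimension 8 + 48 = 56).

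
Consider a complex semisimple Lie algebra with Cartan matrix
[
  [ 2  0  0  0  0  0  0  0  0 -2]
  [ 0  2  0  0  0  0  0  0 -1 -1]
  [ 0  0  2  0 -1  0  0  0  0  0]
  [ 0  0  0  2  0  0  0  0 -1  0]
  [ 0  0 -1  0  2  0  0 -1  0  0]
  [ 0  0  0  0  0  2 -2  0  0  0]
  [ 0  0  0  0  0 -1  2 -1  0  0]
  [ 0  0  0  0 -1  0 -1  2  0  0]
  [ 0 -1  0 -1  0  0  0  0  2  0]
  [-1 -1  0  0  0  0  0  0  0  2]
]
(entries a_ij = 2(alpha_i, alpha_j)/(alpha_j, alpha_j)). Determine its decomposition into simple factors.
The diagram associated to this matrix has two connected components: the simple roots {alpha_3, alpha_5, alpha_6, alpha_7, alpha_8} form a chain of 5 nodes with a double edge at one end; the terminal node there is the unique long simple root (C_5), and {alpha_1, alpha_2, alpha_4, alpha_9, alpha_10} form a chain of 5 nodes with a double edge at one end; the terminal node there is the unique long simple root (C_5). A semisimple Lie algebra decomposes uniquely as the direct sum of simple ideals, one per connected component of its Dynkin diagram, so g ≅ C_5 ⊕ C_5 (dimension 55 + 55 = 110).

C5 + C5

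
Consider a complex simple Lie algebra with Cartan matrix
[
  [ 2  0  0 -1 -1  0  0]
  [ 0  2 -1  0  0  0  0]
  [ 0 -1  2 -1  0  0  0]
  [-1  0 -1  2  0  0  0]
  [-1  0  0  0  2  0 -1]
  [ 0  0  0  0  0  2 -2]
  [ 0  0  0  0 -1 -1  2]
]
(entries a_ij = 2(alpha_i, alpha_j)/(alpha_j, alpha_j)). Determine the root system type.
The matrix has rank 7 with 2's on the diagonal. Reading the off-diagonal entries as Dynkin edges (a single edge where a_ij = a_ji = -1; a double or triple edge where a_ij * a_ji = 2 or 3), the diagram is a chain of 7 nodes with a double edge at one end; the terminal node there is the unique long simple root (C_7). One simple-root ordering that puts it in standard form is (alpha_2, alpha_3, alpha_4, alpha_1, alpha_5, alpha_7, alpha_6). So the algebra is type C_7, i.e. sp(14).

C_7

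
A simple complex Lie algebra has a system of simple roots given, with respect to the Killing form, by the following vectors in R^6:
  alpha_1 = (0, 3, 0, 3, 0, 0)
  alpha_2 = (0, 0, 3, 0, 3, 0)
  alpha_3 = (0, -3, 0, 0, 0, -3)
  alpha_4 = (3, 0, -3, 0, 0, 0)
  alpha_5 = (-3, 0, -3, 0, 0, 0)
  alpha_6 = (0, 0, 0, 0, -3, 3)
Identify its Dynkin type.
D_6

Compute the Cartan integers a_ij = 2(alpha_i, alpha_j)/(alpha_j, alpha_j); the resulting 6x6 Cartan matrix is
[[2, 0, -1, 0, 0, 0], [0, 2, 0, -1, -1, -1], [-1, 0, 2, 0, 0, -1], [0, -1, 0, 2, 0, 0], [0, -1, 0, 0, 2, 0], [0, -1, -1, 0, 0, 2]].
All simple roots have the same length, so the diagram is simply laced. The associated Dynkin diagram is a chain of 4 nodes with a fork of two nodes at one end (D_6), so the type is D_6 (the algebra so(12)).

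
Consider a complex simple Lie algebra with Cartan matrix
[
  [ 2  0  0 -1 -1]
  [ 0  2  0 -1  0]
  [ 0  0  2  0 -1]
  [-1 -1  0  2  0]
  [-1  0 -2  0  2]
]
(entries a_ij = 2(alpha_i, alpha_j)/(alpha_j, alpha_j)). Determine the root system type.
The matrix has rank 5 with 2's on the diagonal. Reading the off-diagonal entries as Dynkin edges (a single edge where a_ij = a_ji = -1; a double or triple edge where a_ij * a_ji = 2 or 3), the diagram is a chain of 5 nodes with a double edge at one end; the terminal node there is the unique short simple root (B_5). One simple-root ordering that puts it in standard form is (alpha_2, alpha_4, alpha_1, alpha_5, alpha_3). So the algebra is type B_5, i.e. so(11).

type B_5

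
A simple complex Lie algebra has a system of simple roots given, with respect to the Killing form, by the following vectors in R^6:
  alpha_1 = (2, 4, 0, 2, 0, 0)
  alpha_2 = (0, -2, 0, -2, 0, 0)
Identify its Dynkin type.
G2

Compute the Cartan integers a_ij = 2(alpha_i, alpha_j)/(alpha_j, alpha_j); the resulting 2x2 Cartan matrix is
[[2, -3], [-1, 2]].
The roots have two lengths (squared-length ratio 3:1); the short ones are alpha_{2}. The associated Dynkin diagram is two nodes joined by a triple edge (G_2), so the type is G_2.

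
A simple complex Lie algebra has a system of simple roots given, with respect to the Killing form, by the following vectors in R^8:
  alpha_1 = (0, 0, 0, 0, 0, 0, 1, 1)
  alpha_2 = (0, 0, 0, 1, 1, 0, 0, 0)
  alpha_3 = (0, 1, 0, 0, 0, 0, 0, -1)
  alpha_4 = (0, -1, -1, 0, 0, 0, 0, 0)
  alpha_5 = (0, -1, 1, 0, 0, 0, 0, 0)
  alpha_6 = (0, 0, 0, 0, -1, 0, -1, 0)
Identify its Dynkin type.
Compute the Cartan integers a_ij = 2(alpha_i, alpha_j)/(alpha_j, alpha_j); the resulting 6x6 Cartan matrix is
[[2, 0, -1, 0, 0, -1], [0, 2, 0, 0, 0, -1], [-1, 0, 2, -1, -1, 0], [0, 0, -1, 2, 0, 0], [0, 0, -1, 0, 2, 0], [-1, -1, 0, 0, 0, 2]].
All simple roots have the same length, so the diagram is simply laced. The associated Dynkin diagram is a chain of 4 nodes with a fork of two nodes at one end (D_6), so the type is D_6 (the algebra so(12)).

D_6 (so(12))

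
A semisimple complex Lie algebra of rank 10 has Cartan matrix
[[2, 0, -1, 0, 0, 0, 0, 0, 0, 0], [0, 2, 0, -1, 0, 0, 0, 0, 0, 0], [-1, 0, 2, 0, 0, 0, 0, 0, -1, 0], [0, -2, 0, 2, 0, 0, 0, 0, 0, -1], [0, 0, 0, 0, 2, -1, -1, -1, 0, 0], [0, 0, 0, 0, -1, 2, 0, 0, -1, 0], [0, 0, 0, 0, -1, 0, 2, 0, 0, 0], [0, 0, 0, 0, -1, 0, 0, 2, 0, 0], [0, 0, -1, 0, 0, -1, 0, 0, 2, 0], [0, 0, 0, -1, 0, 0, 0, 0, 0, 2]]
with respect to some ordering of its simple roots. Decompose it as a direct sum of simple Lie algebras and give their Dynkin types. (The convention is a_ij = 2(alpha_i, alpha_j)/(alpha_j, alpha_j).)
B3 ⊕ D7

The diagram associated to this matrix has two connected components: the simple roots {alpha_2, alpha_4, alpha_10} form a chain of 3 nodes with a double edge at one end; the terminal node there is the unique short simple root (B_3), and {alpha_1, alpha_3, alpha_5, alpha_6, alpha_7, alpha_8, alpha_9} form a chain of 5 nodes with a fork of two nodes at one end (D_7). A semisimple Lie algebra decomposes uniquely as the direct sum of simple ideals, one per connected component of its Dynkin diagram, so g ≅ B_3 ⊕ D_7 (dimension 21 + 91 = 112).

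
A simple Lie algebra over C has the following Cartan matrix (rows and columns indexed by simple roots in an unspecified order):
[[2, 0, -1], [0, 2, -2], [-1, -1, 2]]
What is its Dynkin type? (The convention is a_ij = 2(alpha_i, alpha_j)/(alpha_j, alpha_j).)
type C_3

The matrix has rank 3 with 2's on the diagonal. Reading the off-diagonal entries as Dynkin edges (a single edge where a_ij = a_ji = -1; a double or triple edge where a_ij * a_ji = 2 or 3), the diagram is a chain of 3 nodes with a double edge at one end; the terminal node there is the unique long simple root (C_3). One simple-root ordering that puts it in standard form is (alpha_1, alpha_3, alpha_2). So the algebra is type C_3, i.e. sp(6).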